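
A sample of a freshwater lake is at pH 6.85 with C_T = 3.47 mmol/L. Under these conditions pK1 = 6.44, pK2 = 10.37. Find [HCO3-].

α₁ = 1 / (1 + [H⁺]/K1 + K2/[H⁺]) = 1 / (1 + 10^-0.41 + 10^-3.52)
   = 1 / (1 + 0.38905 + 0.00030200) = 1/1.3893 = 0.7198
[HCO3⁻] = α₁ × DIC = 0.7198 × 3.47 = 2.50 mmol/L

[HCO3⁻] = 2.50 mmol/L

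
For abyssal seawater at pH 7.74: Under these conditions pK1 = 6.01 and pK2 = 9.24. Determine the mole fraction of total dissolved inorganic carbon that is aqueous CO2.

α₀ = 1 / (1 + K1/[H⁺] + K1K2/[H⁺]²) = 1 / (1 + 10^+1.73 + 10^+0.23)
   = 1 / (1 + 53.703 + 1.6982) = 1/56.401 = 0.01773

α₀ = 0.0177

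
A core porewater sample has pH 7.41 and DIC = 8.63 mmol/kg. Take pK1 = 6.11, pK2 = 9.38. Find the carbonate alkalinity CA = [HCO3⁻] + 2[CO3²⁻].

CA = 8.31 mmol/kg

CA = [HCO3⁻] + 2[CO3²⁻] = (α₁ + 2α₂)·DIC
At pH 7.41: [H⁺]/K1 = 10^-1.30 = 0.050119, K2/[H⁺] = 10^-1.97 = 0.010715
α₁ = 1/(1 + 0.050119 + 0.010715) = 1/1.0608 = 0.9427; α₂ = α₁·K2/[H⁺] = 0.01010
α₁ + 2α₂ = 0.9629
CA = 0.9629 × 8.63 = 8.31 mmol/kg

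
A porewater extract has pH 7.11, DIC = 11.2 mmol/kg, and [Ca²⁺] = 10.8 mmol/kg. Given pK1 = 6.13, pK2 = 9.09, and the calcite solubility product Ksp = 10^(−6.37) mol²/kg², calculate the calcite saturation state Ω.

Ω = 2.66

α₂ = 1 / (1 + [H⁺]/K2 + [H⁺]²/(K1K2)) = 1 / (1 + 10^+1.98 + 10^+1.00)
   = 1 / (1 + 95.499 + 10.000) = 1/106.50 = 0.009390
[CO3²⁻] = α₂ × DIC = 0.009390 × 11.2 = 0.1052 mmol/kg
Ksp = 10^(−6.37) = 4.266×10^-7
Ω = [Ca²⁺][CO3²⁻]/Ksp = (10.8×10^-3)(1.052×10^-4) / 4.266×10^-7 = 2.66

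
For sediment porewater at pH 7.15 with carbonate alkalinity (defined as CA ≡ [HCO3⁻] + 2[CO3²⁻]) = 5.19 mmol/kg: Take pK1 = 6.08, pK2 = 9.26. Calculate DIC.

CA = [HCO3⁻] + 2[CO3²⁻] = (α₁ + 2α₂)·DIC
At pH 7.15: [H⁺]/K1 = 10^-1.07 = 0.085114, K2/[H⁺] = 10^-2.11 = 0.0077625
α₁ = 1/(1 + 0.085114 + 0.0077625) = 1/1.0929 = 0.9150; α₂ = α₁·K2/[H⁺] = 0.007103
α₁ + 2α₂ = 0.9292
DIC = CA / (α₁ + 2α₂) = 5.19 / 0.9292 = 5.59 mmol/kg

DIC = 5.59 mmol/kg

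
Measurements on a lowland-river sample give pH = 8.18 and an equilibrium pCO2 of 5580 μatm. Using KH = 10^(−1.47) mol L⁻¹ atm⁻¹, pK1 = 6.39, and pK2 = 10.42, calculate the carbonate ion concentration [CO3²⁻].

[CO3²⁻] = 0.0671 mmol/L

[CO2*] = KH · pCO2 = 10^(−1.47) × 5580×10^-6 = 1.891×10^-4 mol/L
α₀ = 1/(1 + K1/[H⁺] + K1K2/[H⁺]²) = 1/(1 + 10^+1.79 + 10^-0.45) = 0.01587
DIC = [CO2*]/α₀ = 1.891×10^-4 / 0.01587 = 11.91 mmol/L
[CO3²⁻] = α₂·DIC; α₂ = 0.005631, so [CO3²⁻] = 0.005631 × 11.91 = 0.0671 mmol/L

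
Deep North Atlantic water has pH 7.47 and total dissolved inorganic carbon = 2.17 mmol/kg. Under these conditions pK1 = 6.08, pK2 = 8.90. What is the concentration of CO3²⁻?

α₂ = 1 / (1 + [H⁺]/K2 + [H⁺]²/(K1K2)) = 1 / (1 + 10^+1.43 + 10^+0.04)
   = 1 / (1 + 26.915 + 1.0965) = 1/29.012 = 0.03447
[CO3²⁻] = α₂ × DIC = 0.03447 × 2.17 = 0.0748 mmol/kg

[CO3²⁻] = 0.0748 mmol/kg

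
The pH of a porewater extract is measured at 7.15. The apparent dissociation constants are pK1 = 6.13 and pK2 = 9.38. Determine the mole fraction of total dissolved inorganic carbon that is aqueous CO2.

α₀ = 1 / (1 + K1/[H⁺] + K1K2/[H⁺]²) = 1 / (1 + 10^+1.02 + 10^-1.21)
   = 1 / (1 + 10.471 + 0.061660) = 1/11.533 = 0.08671

α₀ = 0.0867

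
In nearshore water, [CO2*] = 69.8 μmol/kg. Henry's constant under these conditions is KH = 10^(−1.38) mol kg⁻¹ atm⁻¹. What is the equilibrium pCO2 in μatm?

pCO2 = 1670 μatm

KH = 10^(−1.38) = 4.169×10^-2 mol kg⁻¹ atm⁻¹
pCO2 = [CO2*]/KH = 69.8×10^-6 / 4.169×10^-2 = 1.67×10^-3 atm = 1670 μatm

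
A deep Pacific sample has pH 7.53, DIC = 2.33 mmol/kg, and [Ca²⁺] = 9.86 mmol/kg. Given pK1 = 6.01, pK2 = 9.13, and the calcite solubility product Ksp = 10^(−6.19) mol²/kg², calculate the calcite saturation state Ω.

α₂ = 1 / (1 + [H⁺]/K2 + [H⁺]²/(K1K2)) = 1 / (1 + 10^+1.60 + 10^+0.08)
   = 1 / (1 + 39.811 + 1.2023) = 1/42.013 = 0.02380
[CO3²⁻] = α₂ × DIC = 0.02380 × 2.33 = 0.05546 mmol/kg
Ksp = 10^(−6.19) = 6.457×10^-7
Ω = [Ca²⁺][CO3²⁻]/Ksp = (9.86×10^-3)(5.546×10^-5) / 6.457×10^-7 = 0.847

Ω = 0.847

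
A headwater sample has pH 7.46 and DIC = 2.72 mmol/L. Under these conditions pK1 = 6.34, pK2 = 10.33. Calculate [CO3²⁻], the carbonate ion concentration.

[CO3²⁻] = 3.41 μmol/L

α₂ = 1 / (1 + [H⁺]/K2 + [H⁺]²/(K1K2)) = 1 / (1 + 10^+2.87 + 10^+1.75)
   = 1 / (1 + 741.31 + 56.234) = 1/798.54 = 0.001252
[CO3²⁻] = α₂ × DIC = 0.001252 × 2.72 = 0.00341 mmol/L = 3.41 μmol/L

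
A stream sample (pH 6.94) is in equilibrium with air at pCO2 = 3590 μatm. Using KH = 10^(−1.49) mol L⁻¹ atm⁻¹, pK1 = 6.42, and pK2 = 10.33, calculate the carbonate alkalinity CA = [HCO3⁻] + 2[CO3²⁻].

[CO2*] = KH · pCO2 = 10^(−1.49) × 3590×10^-6 = 1.162×10^-4 mol/L
α₀ = 1/(1 + K1/[H⁺] + K1K2/[H⁺]²) = 1/(1 + 10^+0.52 + 10^-2.87) = 0.2319
DIC = [CO2*]/α₀ = 1.162×10^-4 / 0.2319 = 0.5010 mmol/L
CA = (α₁ + 2α₂)·DIC = (0.7678 + 2×0.0003128) × 0.5010 = 0.385 mmol/L

CA = 0.385 mmol/L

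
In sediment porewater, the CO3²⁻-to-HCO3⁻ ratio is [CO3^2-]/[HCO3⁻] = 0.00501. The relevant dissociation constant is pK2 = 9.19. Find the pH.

From K2 = [H⁺][CO3^2-]/[HCO3⁻]:  pH = pK2 + log₁₀([CO3^2-]/[HCO3⁻])
log₁₀(0.00501) = -2.300
pH = 9.19 + (-2.300) = 6.89

pH = 6.89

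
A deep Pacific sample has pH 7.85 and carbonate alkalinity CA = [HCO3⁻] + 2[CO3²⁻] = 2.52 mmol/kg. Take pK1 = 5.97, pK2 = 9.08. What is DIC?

DIC = 2.42 mmol/kg

CA = [HCO3⁻] + 2[CO3²⁻] = (α₁ + 2α₂)·DIC
At pH 7.85: [H⁺]/K1 = 10^-1.88 = 0.013183, K2/[H⁺] = 10^-1.23 = 0.058884
α₁ = 1/(1 + 0.013183 + 0.058884) = 1/1.0721 = 0.9328; α₂ = α₁·K2/[H⁺] = 0.05493
α₁ + 2α₂ = 1.0426
DIC = CA / (α₁ + 2α₂) = 2.52 / 1.0426 = 2.42 mmol/kg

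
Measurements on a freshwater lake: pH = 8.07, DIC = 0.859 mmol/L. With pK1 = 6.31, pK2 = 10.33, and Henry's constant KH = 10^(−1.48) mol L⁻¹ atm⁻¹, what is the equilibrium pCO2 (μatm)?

α₀ = 1 / (1 + K1/[H⁺] + K1K2/[H⁺]²) = 1 / (1 + 10^+1.76 + 10^-0.50)
   = 1 / (1 + 57.544 + 0.31623) = 1/58.860 = 0.01699
[CO2*] = α₀ × DIC = 0.01699 × 0.859 = 0.01459 mmol/L = 14.59 μmol/L
pCO2 = [CO2*]/KH = 1.459×10^-5 / 3.311×10^-2 = 441 μatm

pCO2 = 441 μatm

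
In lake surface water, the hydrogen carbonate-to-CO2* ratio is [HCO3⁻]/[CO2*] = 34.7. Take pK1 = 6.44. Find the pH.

pH = 7.98

From K1 = [H⁺][HCO3⁻]/[CO2*]:  pH = pK1 + log₁₀([HCO3⁻]/[CO2*])
log₁₀(34.7) = +1.540
pH = 6.44 + (+1.540) = 7.98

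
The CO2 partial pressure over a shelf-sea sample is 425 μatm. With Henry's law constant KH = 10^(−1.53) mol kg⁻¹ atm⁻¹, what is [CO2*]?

[CO2*] = 12.5 μmol/kg

KH = 10^(−1.53) = 2.951×10^-2 mol kg⁻¹ atm⁻¹
[CO2*] = KH · pCO2 = 2.951×10^-2 × 425×10^-6 atm = 1.25×10^-5 mol/kg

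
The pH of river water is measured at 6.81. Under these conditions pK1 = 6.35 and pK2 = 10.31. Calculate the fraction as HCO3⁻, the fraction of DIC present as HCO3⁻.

α₁ = 0.742

α₁ = 1 / (1 + [H⁺]/K1 + K2/[H⁺]) = 1 / (1 + 10^-0.46 + 10^-3.50)
   = 1 / (1 + 0.34674 + 0.00031623) = 1/1.3471 = 0.7424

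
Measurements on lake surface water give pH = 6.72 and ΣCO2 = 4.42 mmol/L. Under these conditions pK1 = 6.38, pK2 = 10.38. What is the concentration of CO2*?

α₀ = 1 / (1 + K1/[H⁺] + K1K2/[H⁺]²) = 1 / (1 + 10^+0.34 + 10^-3.32)
   = 1 / (1 + 2.1878 + 0.00047863) = 1/3.1882 = 0.3137
[CO2*] = α₀ × DIC = 0.3137 × 4.42 = 1.39 mmol/L

[CO2*] = 1.39 mmol/L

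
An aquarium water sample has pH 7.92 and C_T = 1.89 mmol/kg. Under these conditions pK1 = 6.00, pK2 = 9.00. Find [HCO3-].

[HCO3⁻] = 1.73 mmol/kg

α₁ = 1 / (1 + [H⁺]/K1 + K2/[H⁺]) = 1 / (1 + 10^-1.92 + 10^-1.08)
   = 1 / (1 + 0.012023 + 0.083176) = 1/1.0952 = 0.9131
[HCO3⁻] = α₁ × DIC = 0.9131 × 1.89 = 1.73 mmol/kg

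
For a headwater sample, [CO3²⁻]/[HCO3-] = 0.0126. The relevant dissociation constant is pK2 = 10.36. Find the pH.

pH = 8.46

From K2 = [H⁺][CO3²⁻]/[HCO3-]:  pH = pK2 + log₁₀([CO3²⁻]/[HCO3-])
log₁₀(0.0126) = -1.900
pH = 10.36 + (-1.900) = 8.46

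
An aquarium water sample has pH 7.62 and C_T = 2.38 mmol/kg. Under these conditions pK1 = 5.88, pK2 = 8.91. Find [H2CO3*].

[CO2*] = 0.0405 mmol/kg

α₀ = 1 / (1 + K1/[H⁺] + K1K2/[H⁺]²) = 1 / (1 + 10^+1.74 + 10^+0.45)
   = 1 / (1 + 54.954 + 2.8184) = 1/58.772 = 0.01701
[CO2*] = α₀ × DIC = 0.01701 × 2.38 = 0.0405 mmol/kg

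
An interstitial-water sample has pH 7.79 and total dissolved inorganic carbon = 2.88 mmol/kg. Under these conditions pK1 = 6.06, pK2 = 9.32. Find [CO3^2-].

[CO3²⁻] = 0.0811 mmol/kg

α₂ = 1 / (1 + [H⁺]/K2 + [H⁺]²/(K1K2)) = 1 / (1 + 10^+1.53 + 10^-0.20)
   = 1 / (1 + 33.884 + 0.63096) = 1/35.515 = 0.02816
[CO3²⁻] = α₂ × DIC = 0.02816 × 2.88 = 0.0811 mmol/kg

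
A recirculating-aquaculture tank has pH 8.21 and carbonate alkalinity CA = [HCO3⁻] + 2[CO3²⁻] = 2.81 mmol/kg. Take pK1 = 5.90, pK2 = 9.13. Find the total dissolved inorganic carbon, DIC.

CA = [HCO3⁻] + 2[CO3²⁻] = (α₁ + 2α₂)·DIC
At pH 8.21: [H⁺]/K1 = 10^-2.31 = 0.0048978, K2/[H⁺] = 10^-0.92 = 0.12023
α₁ = 1/(1 + 0.0048978 + 0.12023) = 1/1.1251 = 0.8888; α₂ = α₁·K2/[H⁺] = 0.1069
α₁ + 2α₂ = 1.1025
DIC = CA / (α₁ + 2α₂) = 2.81 / 1.1025 = 2.55 mmol/kg

DIC = 2.55 mmol/kg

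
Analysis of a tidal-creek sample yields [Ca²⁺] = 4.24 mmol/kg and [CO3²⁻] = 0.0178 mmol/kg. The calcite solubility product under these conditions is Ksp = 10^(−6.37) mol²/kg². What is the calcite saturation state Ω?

Ω = 0.177

Ksp = 10^(−6.37) = 4.266×10^-7
Ω = [Ca²⁺][CO3²⁻]/Ksp = (4.24×10^-3)(0.0178×10^-3) / 4.266×10^-7 = 0.177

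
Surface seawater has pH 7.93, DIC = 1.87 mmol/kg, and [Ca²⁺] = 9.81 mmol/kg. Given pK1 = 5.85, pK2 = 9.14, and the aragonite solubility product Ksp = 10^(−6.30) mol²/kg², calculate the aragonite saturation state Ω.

Ω = 2.11

α₂ = 1 / (1 + [H⁺]/K2 + [H⁺]²/(K1K2)) = 1 / (1 + 10^+1.21 + 10^-0.87)
   = 1 / (1 + 16.218 + 0.13490) = 1/17.353 = 0.05763
[CO3²⁻] = α₂ × DIC = 0.05763 × 1.87 = 0.1078 mmol/kg
Ksp = 10^(−6.30) = 5.012×10^-7
Ω = [Ca²⁺][CO3²⁻]/Ksp = (9.81×10^-3)(1.078×10^-4) / 5.012×10^-7 = 2.11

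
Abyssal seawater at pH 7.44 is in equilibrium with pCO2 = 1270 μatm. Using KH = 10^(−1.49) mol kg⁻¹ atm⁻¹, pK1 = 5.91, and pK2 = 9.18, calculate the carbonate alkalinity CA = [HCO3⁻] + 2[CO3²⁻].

[CO2*] = KH · pCO2 = 10^(−1.49) × 1270×10^-6 = 4.110×10^-5 mol/kg
α₀ = 1/(1 + K1/[H⁺] + K1K2/[H⁺]²) = 1/(1 + 10^+1.53 + 10^-0.21) = 0.02817
DIC = [CO2*]/α₀ = 4.110×10^-5 / 0.02817 = 1.459 mmol/kg
CA = (α₁ + 2α₂)·DIC = (0.9545 + 2×0.01737) × 1.459 = 1.44 mmol/kg

CA = 1.44 mmol/kg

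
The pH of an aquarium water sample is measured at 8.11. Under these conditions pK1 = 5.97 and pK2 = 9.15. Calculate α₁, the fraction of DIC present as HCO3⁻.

α₁ = 0.910

α₁ = 1 / (1 + [H⁺]/K1 + K2/[H⁺]) = 1 / (1 + 10^-2.14 + 10^-1.04)
   = 1 / (1 + 0.0072444 + 0.091201) = 1/1.0984 = 0.9104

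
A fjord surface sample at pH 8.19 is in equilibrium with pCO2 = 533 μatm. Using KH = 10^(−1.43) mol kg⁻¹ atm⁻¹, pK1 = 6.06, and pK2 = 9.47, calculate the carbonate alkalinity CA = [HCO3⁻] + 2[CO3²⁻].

CA = 2.95 mmol/kg

[CO2*] = KH · pCO2 = 10^(−1.43) × 533×10^-6 = 1.980×10^-5 mol/kg
α₀ = 1/(1 + K1/[H⁺] + K1K2/[H⁺]²) = 1/(1 + 10^+2.13 + 10^+0.85) = 0.006994
DIC = [CO2*]/α₀ = 1.980×10^-5 / 0.006994 = 2.831 mmol/kg
CA = (α₁ + 2α₂)·DIC = (0.9435 + 2×0.04952) × 2.831 = 2.95 mmol/kg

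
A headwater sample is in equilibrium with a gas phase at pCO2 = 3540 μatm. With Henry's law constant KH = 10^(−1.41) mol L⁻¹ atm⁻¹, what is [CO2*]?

KH = 10^(−1.41) = 3.890×10^-2 mol L⁻¹ atm⁻¹
[CO2*] = KH · pCO2 = 3.890×10^-2 × 3540×10^-6 atm = 1.38×10^-4 mol/L

[CO2*] = 138 μmol/L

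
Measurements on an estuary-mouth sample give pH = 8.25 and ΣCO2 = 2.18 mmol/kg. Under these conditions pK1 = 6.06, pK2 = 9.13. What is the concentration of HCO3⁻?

[HCO3⁻] = 1.92 mmol/kg

α₁ = 1 / (1 + [H⁺]/K1 + K2/[H⁺]) = 1 / (1 + 10^-2.19 + 10^-0.88)
   = 1 / (1 + 0.0064565 + 0.13183) = 1/1.1383 = 0.8785
[HCO3⁻] = α₁ × DIC = 0.8785 × 2.18 = 1.92 mmol/kg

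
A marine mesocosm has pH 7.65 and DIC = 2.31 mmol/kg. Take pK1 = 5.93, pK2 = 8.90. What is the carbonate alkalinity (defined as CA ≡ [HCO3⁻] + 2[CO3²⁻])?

CA = [HCO3⁻] + 2[CO3²⁻] = (α₁ + 2α₂)·DIC
At pH 7.65: [H⁺]/K1 = 10^-1.72 = 0.019055, K2/[H⁺] = 10^-1.25 = 0.056234
α₁ = 1/(1 + 0.019055 + 0.056234) = 1/1.0753 = 0.9300; α₂ = α₁·K2/[H⁺] = 0.05230
α₁ + 2α₂ = 1.0346
CA = 1.0346 × 2.31 = 2.39 mmol/kg

CA = 2.39 mmol/kg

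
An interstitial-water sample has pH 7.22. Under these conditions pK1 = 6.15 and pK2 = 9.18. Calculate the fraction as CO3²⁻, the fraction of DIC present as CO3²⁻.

α₂ = 1 / (1 + [H⁺]/K2 + [H⁺]²/(K1K2)) = 1 / (1 + 10^+1.96 + 10^+0.89)
   = 1 / (1 + 91.201 + 7.7625) = 1/99.964 = 0.01000

α₂ = 0.0100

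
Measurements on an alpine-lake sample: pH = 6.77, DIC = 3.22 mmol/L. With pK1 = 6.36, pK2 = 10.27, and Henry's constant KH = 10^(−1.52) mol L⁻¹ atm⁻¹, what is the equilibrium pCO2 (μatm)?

pCO2 = 2.99×10^4 μatm

α₀ = 1 / (1 + K1/[H⁺] + K1K2/[H⁺]²) = 1 / (1 + 10^+0.41 + 10^-3.09)
   = 1 / (1 + 2.5704 + 0.00081283) = 1/3.5712 = 0.2800
[CO2*] = α₀ × DIC = 0.2800 × 3.22 = 0.9017 mmol/L
pCO2 = [CO2*]/KH = 9.017×10^-4 / 3.020×10^-2 = 2.99×10^4 μatm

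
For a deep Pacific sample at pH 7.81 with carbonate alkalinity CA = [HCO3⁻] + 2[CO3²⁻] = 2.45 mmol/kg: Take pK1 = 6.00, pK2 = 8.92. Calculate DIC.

CA = [HCO3⁻] + 2[CO3²⁻] = (α₁ + 2α₂)·DIC
At pH 7.81: [H⁺]/K1 = 10^-1.81 = 0.015488, K2/[H⁺] = 10^-1.11 = 0.077625
α₁ = 1/(1 + 0.015488 + 0.077625) = 1/1.0931 = 0.9148; α₂ = α₁·K2/[H⁺] = 0.07101
α₁ + 2α₂ = 1.0568
DIC = CA / (α₁ + 2α₂) = 2.45 / 1.0568 = 2.32 mmol/kg

DIC = 2.32 mmol/kg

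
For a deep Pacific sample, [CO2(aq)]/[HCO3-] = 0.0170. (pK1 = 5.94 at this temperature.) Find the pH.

From K1 = [H⁺][HCO3-]/[CO2(aq)]:  pH = pK1 − log₁₀([CO2(aq)]/[HCO3-])
log₁₀(0.0170) = -1.770
pH = 5.94 − (-1.770) = 7.71

pH = 7.71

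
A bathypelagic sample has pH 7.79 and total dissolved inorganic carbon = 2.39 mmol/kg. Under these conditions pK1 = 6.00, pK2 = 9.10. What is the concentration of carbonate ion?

α₂ = 1 / (1 + [H⁺]/K2 + [H⁺]²/(K1K2)) = 1 / (1 + 10^+1.31 + 10^-0.48)
   = 1 / (1 + 20.417 + 0.33113) = 1/21.749 = 0.04598
[CO3²⁻] = α₂ × DIC = 0.04598 × 2.39 = 0.110 mmol/kg

[CO3²⁻] = 0.110 mmol/kg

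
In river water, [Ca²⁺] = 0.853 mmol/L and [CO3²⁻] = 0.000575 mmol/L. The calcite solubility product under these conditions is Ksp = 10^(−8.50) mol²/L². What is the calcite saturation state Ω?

Ω = 0.155

Ksp = 10^(−8.50) = 3.162×10^-9
Ω = [Ca²⁺][CO3²⁻]/Ksp = (0.853×10^-3)(0.000575×10^-3) / 3.162×10^-9 = 0.155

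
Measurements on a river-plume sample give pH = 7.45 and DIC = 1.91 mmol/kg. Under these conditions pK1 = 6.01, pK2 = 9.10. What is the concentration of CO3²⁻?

[CO3²⁻] = 0.0404 mmol/kg

α₂ = 1 / (1 + [H⁺]/K2 + [H⁺]²/(K1K2)) = 1 / (1 + 10^+1.65 + 10^+0.21)
   = 1 / (1 + 44.668 + 1.6218) = 1/47.290 = 0.02115
[CO3²⁻] = α₂ × DIC = 0.02115 × 1.91 = 0.0404 mmol/kg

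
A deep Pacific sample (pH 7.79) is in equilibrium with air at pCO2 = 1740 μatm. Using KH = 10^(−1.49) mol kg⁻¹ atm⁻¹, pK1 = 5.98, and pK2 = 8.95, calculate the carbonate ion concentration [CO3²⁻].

[CO3²⁻] = 0.252 mmol/kg

[CO2*] = KH · pCO2 = 10^(−1.49) × 1740×10^-6 = 5.631×10^-5 mol/kg
α₀ = 1/(1 + K1/[H⁺] + K1K2/[H⁺]²) = 1/(1 + 10^+1.81 + 10^+0.65) = 0.01428
DIC = [CO2*]/α₀ = 5.631×10^-5 / 0.01428 = 3.943 mmol/kg
[CO3²⁻] = α₂·DIC; α₂ = 0.06378, so [CO3²⁻] = 0.06378 × 3.943 = 0.252 mmol/kg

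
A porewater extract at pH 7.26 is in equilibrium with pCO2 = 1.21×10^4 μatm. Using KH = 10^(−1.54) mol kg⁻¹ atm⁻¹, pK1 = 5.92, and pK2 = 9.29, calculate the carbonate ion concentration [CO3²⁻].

[CO2*] = KH · pCO2 = 10^(−1.54) × 1.21×10^4×10^-6 = 3.490×10^-4 mol/kg
α₀ = 1/(1 + K1/[H⁺] + K1K2/[H⁺]²) = 1/(1 + 10^+1.34 + 10^-0.69) = 0.04332
DIC = [CO2*]/α₀ = 3.490×10^-4 / 0.04332 = 8.055 mmol/kg
[CO3²⁻] = α₂·DIC; α₂ = 0.008846, so [CO3²⁻] = 0.008846 × 8.055 = 0.0713 mmol/kg

[CO3²⁻] = 0.0713 mmol/kg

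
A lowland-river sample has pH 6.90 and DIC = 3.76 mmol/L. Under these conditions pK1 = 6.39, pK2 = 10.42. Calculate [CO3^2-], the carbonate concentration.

α₂ = 1 / (1 + [H⁺]/K2 + [H⁺]²/(K1K2)) = 1 / (1 + 10^+3.52 + 10^+3.01)
   = 1 / (1 + 3311.3 + 1023.3) = 1/4335.6 = 0.0002306
[CO3²⁻] = α₂ × DIC = 0.0002306 × 3.76 = 0.000867 mmol/L = 0.867 μmol/L

[CO3²⁻] = 0.867 μmol/L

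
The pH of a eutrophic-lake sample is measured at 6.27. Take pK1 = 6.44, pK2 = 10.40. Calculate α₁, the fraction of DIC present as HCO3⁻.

α₁ = 1 / (1 + [H⁺]/K1 + K2/[H⁺]) = 1 / (1 + 10^+0.17 + 10^-4.13)
   = 1 / (1 + 1.4791 + 7.4131×10^-5) = 1/2.4792 = 0.4034

α₁ = 0.403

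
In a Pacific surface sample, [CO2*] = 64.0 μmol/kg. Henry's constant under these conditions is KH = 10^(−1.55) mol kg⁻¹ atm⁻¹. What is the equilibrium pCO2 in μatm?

KH = 10^(−1.55) = 2.818×10^-2 mol kg⁻¹ atm⁻¹
pCO2 = [CO2*]/KH = 64.0×10^-6 / 2.818×10^-2 = 2.27×10^-3 atm = 2270 μatm

pCO2 = 2270 μatm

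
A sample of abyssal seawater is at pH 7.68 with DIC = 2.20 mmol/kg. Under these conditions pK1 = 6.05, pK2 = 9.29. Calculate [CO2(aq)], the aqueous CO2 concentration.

α₀ = 1 / (1 + K1/[H⁺] + K1K2/[H⁺]²) = 1 / (1 + 10^+1.63 + 10^+0.02)
   = 1 / (1 + 42.658 + 1.0471) = 1/44.705 = 0.02237
[CO2*] = α₀ × DIC = 0.02237 × 2.20 = 0.0492 mmol/kg

[CO2*] = 0.0492 mmol/kg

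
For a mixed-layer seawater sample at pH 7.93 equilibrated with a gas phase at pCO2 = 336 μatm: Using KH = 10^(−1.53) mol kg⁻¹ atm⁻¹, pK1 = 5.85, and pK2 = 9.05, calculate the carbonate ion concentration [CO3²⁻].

[CO2*] = KH · pCO2 = 10^(−1.53) × 336×10^-6 = 9.916×10^-6 mol/kg
α₀ = 1/(1 + K1/[H⁺] + K1K2/[H⁺]²) = 1/(1 + 10^+2.08 + 10^+0.96) = 0.007672
DIC = [CO2*]/α₀ = 9.916×10^-6 / 0.007672 = 1.293 mmol/kg
[CO3²⁻] = α₂·DIC; α₂ = 0.06997, so [CO3²⁻] = 0.06997 × 1.293 = 0.0904 mmol/kg

[CO3²⁻] = 0.0904 mmol/kg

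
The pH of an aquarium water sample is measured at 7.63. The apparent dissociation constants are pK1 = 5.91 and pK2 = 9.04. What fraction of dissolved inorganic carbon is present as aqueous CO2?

α₀ = 0.0180

α₀ = 1 / (1 + K1/[H⁺] + K1K2/[H⁺]²) = 1 / (1 + 10^+1.72 + 10^+0.31)
   = 1 / (1 + 52.481 + 2.0417) = 1/55.522 = 0.01801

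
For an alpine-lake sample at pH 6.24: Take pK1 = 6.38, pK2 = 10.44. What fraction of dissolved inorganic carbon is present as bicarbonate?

α₁ = 1 / (1 + [H⁺]/K1 + K2/[H⁺]) = 1 / (1 + 10^+0.14 + 10^-4.20)
   = 1 / (1 + 1.3804 + 6.3096×10^-5) = 1/2.3804 = 0.4201

α₁ = 0.420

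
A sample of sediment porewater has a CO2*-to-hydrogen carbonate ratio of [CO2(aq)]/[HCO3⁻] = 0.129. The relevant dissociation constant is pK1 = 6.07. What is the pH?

pH = 6.96

From K1 = [H⁺][HCO3⁻]/[CO2(aq)]:  pH = pK1 − log₁₀([CO2(aq)]/[HCO3⁻])
log₁₀(0.129) = -0.889
pH = 6.07 − (-0.889) = 6.96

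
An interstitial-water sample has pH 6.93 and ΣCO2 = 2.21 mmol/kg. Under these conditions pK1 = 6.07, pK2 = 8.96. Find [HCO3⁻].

[HCO3⁻] = 1.93 mmol/kg

α₁ = 1 / (1 + [H⁺]/K1 + K2/[H⁺]) = 1 / (1 + 10^-0.86 + 10^-2.03)
   = 1 / (1 + 0.13804 + 0.0093325) = 1/1.1474 = 0.8716
[HCO3⁻] = α₁ × DIC = 0.8716 × 2.21 = 1.93 mmol/kg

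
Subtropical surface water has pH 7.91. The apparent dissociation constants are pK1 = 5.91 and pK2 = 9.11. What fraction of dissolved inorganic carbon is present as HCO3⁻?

α₁ = 1 / (1 + [H⁺]/K1 + K2/[H⁺]) = 1 / (1 + 10^-2.00 + 10^-1.20)
   = 1 / (1 + 0.010000 + 0.063096) = 1/1.0731 = 0.9319

α₁ = 0.932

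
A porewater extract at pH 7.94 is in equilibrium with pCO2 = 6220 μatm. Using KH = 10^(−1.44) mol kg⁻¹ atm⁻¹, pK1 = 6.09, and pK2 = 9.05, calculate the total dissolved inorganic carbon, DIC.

DIC = 17.5 mmol/kg

[CO2*] = KH · pCO2 = 10^(−1.44) × 6220×10^-6 = 2.258×10^-4 mol/kg
α₀ = 1/(1 + K1/[H⁺] + K1K2/[H⁺]²) = 1/(1 + 10^+1.85 + 10^+0.74) = 0.01294
DIC = [CO2*]/α₀ = 2.258×10^-4 / 0.01294 = 17.5 mmol/kg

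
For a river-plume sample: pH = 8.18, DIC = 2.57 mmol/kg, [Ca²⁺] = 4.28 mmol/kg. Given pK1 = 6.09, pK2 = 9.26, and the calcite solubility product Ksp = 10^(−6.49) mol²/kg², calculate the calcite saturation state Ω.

Ω = 2.59

α₂ = 1 / (1 + [H⁺]/K2 + [H⁺]²/(K1K2)) = 1 / (1 + 10^+1.08 + 10^-1.01)
   = 1 / (1 + 12.023 + 0.097724) = 1/13.120 = 0.07622
[CO3²⁻] = α₂ × DIC = 0.07622 × 2.57 = 0.1959 mmol/kg
Ksp = 10^(−6.49) = 3.236×10^-7
Ω = [Ca²⁺][CO3²⁻]/Ksp = (4.28×10^-3)(1.959×10^-4) / 3.236×10^-7 = 2.59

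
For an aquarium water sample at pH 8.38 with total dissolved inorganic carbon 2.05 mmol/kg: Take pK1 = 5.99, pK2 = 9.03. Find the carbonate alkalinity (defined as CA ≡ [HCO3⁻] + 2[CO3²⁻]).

CA = 2.42 mmol/kg

CA = [HCO3⁻] + 2[CO3²⁻] = (α₁ + 2α₂)·DIC
At pH 8.38: [H⁺]/K1 = 10^-2.39 = 0.0040738, K2/[H⁺] = 10^-0.65 = 0.22387
α₁ = 1/(1 + 0.0040738 + 0.22387) = 1/1.2279 = 0.8144; α₂ = α₁·K2/[H⁺] = 0.1823
α₁ + 2α₂ = 1.1790
CA = 1.1790 × 2.05 = 2.42 mmol/kg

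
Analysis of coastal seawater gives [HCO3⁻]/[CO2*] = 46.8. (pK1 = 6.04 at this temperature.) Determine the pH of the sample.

From K1 = [H⁺][HCO3⁻]/[CO2*]:  pH = pK1 + log₁₀([HCO3⁻]/[CO2*])
log₁₀(46.8) = +1.670
pH = 6.04 + (+1.670) = 7.71

pH = 7.71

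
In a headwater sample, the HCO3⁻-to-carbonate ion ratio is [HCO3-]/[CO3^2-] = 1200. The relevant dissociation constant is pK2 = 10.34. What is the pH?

pH = 7.26

From K2 = [H⁺][CO3^2-]/[HCO3-]:  pH = pK2 − log₁₀([HCO3-]/[CO3^2-])
log₁₀(1200) = +3.079
pH = 10.34 − (+3.079) = 7.26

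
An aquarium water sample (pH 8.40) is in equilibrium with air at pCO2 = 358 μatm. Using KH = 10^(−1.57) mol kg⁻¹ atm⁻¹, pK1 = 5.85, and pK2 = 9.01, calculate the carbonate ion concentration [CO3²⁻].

[CO3²⁻] = 0.839 mmol/kg

[CO2*] = KH · pCO2 = 10^(−1.57) × 358×10^-6 = 9.636×10^-6 mol/kg
α₀ = 1/(1 + K1/[H⁺] + K1K2/[H⁺]²) = 1/(1 + 10^+2.55 + 10^+1.94) = 0.002258
DIC = [CO2*]/α₀ = 9.636×10^-6 / 0.002258 = 4.268 mmol/kg
[CO3²⁻] = α₂·DIC; α₂ = 0.1966, so [CO3²⁻] = 0.1966 × 4.268 = 0.839 mmol/kg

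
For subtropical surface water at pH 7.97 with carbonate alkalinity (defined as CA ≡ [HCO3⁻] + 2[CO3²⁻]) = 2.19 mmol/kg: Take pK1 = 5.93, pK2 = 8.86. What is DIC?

CA = [HCO3⁻] + 2[CO3²⁻] = (α₁ + 2α₂)·DIC
At pH 7.97: [H⁺]/K1 = 10^-2.04 = 0.0091201, K2/[H⁺] = 10^-0.89 = 0.12882
α₁ = 1/(1 + 0.0091201 + 0.12882) = 1/1.1379 = 0.8788; α₂ = α₁·K2/[H⁺] = 0.1132
α₁ + 2α₂ = 1.1052
DIC = CA / (α₁ + 2α₂) = 2.19 / 1.1052 = 1.98 mmol/kg

DIC = 1.98 mmol/kg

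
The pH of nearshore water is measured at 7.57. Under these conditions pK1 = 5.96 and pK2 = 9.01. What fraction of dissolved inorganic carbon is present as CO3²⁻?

α₂ = 0.0342

α₂ = 1 / (1 + [H⁺]/K2 + [H⁺]²/(K1K2)) = 1 / (1 + 10^+1.44 + 10^-0.17)
   = 1 / (1 + 27.542 + 0.67608) = 1/29.218 = 0.03423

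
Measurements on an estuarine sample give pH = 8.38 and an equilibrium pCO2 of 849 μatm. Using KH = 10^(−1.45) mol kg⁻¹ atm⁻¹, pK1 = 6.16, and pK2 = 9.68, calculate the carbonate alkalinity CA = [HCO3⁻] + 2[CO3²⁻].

[CO2*] = KH · pCO2 = 10^(−1.45) × 849×10^-6 = 3.012×10^-5 mol/kg
α₀ = 1/(1 + K1/[H⁺] + K1K2/[H⁺]²) = 1/(1 + 10^+2.22 + 10^+0.92) = 0.005705
DIC = [CO2*]/α₀ = 3.012×10^-5 / 0.005705 = 5.280 mmol/kg
CA = (α₁ + 2α₂)·DIC = (0.9468 + 2×0.04745) × 5.280 = 5.50 mmol/kg

CA = 5.50 mmol/kg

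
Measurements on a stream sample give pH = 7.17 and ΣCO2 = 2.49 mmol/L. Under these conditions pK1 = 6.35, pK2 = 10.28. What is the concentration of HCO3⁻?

[HCO3⁻] = 2.16 mmol/L

α₁ = 1 / (1 + [H⁺]/K1 + K2/[H⁺]) = 1 / (1 + 10^-0.82 + 10^-3.11)
   = 1 / (1 + 0.15136 + 0.00077625) = 1/1.1521 = 0.8680
[HCO3⁻] = α₁ × DIC = 0.8680 × 2.49 = 2.16 mmol/L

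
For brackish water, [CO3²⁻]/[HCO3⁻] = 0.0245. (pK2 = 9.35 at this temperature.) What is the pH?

From K2 = [H⁺][CO3²⁻]/[HCO3⁻]:  pH = pK2 + log₁₀([CO3²⁻]/[HCO3⁻])
log₁₀(0.0245) = -1.611
pH = 9.35 + (-1.611) = 7.74

pH = 7.74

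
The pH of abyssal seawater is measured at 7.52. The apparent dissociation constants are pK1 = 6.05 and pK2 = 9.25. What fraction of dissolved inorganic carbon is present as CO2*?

α₀ = 1 / (1 + K1/[H⁺] + K1K2/[H⁺]²) = 1 / (1 + 10^+1.47 + 10^-0.26)
   = 1 / (1 + 29.512 + 0.54954) = 1/31.062 = 0.03219

α₀ = 0.0322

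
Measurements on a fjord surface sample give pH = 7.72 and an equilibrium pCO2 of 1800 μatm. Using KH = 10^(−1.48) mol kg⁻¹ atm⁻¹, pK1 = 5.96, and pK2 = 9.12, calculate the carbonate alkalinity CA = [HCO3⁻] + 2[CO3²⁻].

CA = 3.70 mmol/kg

[CO2*] = KH · pCO2 = 10^(−1.48) × 1800×10^-6 = 5.960×10^-5 mol/kg
α₀ = 1/(1 + K1/[H⁺] + K1K2/[H⁺]²) = 1/(1 + 10^+1.76 + 10^+0.36) = 0.01644
DIC = [CO2*]/α₀ = 5.960×10^-5 / 0.01644 = 3.626 mmol/kg
CA = (α₁ + 2α₂)·DIC = (0.9459 + 2×0.03766) × 3.626 = 3.70 mmol/kg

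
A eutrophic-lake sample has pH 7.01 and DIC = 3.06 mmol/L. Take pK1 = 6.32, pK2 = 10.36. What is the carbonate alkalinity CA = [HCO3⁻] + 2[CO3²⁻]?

CA = [HCO3⁻] + 2[CO3²⁻] = (α₁ + 2α₂)·DIC
At pH 7.01: [H⁺]/K1 = 10^-0.69 = 0.20417, K2/[H⁺] = 10^-3.35 = 0.00044668
α₁ = 1/(1 + 0.20417 + 0.00044668) = 1/1.2046 = 0.8301; α₂ = α₁·K2/[H⁺] = 0.0003708
α₁ + 2α₂ = 0.8309
CA = 0.8309 × 3.06 = 2.54 mmol/L

CA = 2.54 mmol/L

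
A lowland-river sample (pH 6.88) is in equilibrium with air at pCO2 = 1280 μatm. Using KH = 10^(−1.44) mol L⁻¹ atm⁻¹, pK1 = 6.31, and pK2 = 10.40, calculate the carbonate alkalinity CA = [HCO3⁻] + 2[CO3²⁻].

[CO2*] = KH · pCO2 = 10^(−1.44) × 1280×10^-6 = 4.647×10^-5 mol/L
α₀ = 1/(1 + K1/[H⁺] + K1K2/[H⁺]²) = 1/(1 + 10^+0.57 + 10^-2.95) = 0.2120
DIC = [CO2*]/α₀ = 4.647×10^-5 / 0.2120 = 0.2192 mmol/L
CA = (α₁ + 2α₂)·DIC = (0.7877 + 2×0.0002379) × 0.2192 = 0.173 mmol/L

CA = 0.173 mmol/L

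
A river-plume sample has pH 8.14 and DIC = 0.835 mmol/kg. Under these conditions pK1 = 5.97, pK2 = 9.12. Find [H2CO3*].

α₀ = 1 / (1 + K1/[H⁺] + K1K2/[H⁺]²) = 1 / (1 + 10^+2.17 + 10^+1.19)
   = 1 / (1 + 147.91 + 15.488) = 1/164.40 = 0.006083
[CO2*] = α₀ × DIC = 0.006083 × 0.835 = 0.00508 mmol/kg = 5.08 μmol/kg

[CO2*] = 5.08 μmol/kg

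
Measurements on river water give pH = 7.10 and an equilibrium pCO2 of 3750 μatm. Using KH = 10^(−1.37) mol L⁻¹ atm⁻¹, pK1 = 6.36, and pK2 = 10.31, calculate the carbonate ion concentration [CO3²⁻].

[CO3²⁻] = 0.542 μmol/L

[CO2*] = KH · pCO2 = 10^(−1.37) × 3750×10^-6 = 1.600×10^-4 mol/L
α₀ = 1/(1 + K1/[H⁺] + K1K2/[H⁺]²) = 1/(1 + 10^+0.74 + 10^-2.47) = 0.1539
DIC = [CO2*]/α₀ = 1.600×10^-4 / 0.1539 = 1.040 mmol/L
[CO3²⁻] = α₂·DIC; α₂ = 0.0005214, so [CO3²⁻] = 0.0005214 × 1.040 = 0.000542 mmol/L = 0.542 μmol/L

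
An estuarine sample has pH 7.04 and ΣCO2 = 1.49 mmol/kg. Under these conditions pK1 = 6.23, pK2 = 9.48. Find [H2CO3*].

α₀ = 1 / (1 + K1/[H⁺] + K1K2/[H⁺]²) = 1 / (1 + 10^+0.81 + 10^-1.63)
   = 1 / (1 + 6.4565 + 0.023442) = 1/7.4800 = 0.1337
[CO2*] = α₀ × DIC = 0.1337 × 1.49 = 0.199 mmol/kg

[CO2*] = 0.199 mmol/kg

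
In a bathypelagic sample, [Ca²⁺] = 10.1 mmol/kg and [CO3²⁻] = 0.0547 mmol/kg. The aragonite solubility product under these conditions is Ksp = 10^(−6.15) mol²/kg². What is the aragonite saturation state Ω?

Ksp = 10^(−6.15) = 7.079×10^-7
Ω = [Ca²⁺][CO3²⁻]/Ksp = (10.1×10^-3)(0.0547×10^-3) / 7.079×10^-7 = 0.780

Ω = 0.780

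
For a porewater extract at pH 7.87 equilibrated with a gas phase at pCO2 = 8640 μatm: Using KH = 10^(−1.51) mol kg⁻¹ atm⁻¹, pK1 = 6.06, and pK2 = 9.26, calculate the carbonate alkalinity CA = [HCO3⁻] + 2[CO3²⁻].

[CO2*] = KH · pCO2 = 10^(−1.51) × 8640×10^-6 = 2.670×10^-4 mol/kg
α₀ = 1/(1 + K1/[H⁺] + K1K2/[H⁺]²) = 1/(1 + 10^+1.81 + 10^+0.42) = 0.01466
DIC = [CO2*]/α₀ = 2.670×10^-4 / 0.01466 = 18.21 mmol/kg
CA = (α₁ + 2α₂)·DIC = (0.9468 + 2×0.03857) × 18.21 = 18.6 mmol/kg

CA = 18.6 mmol/kg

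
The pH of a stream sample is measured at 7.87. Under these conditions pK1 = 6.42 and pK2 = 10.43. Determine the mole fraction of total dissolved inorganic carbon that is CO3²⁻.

α₂ = 1 / (1 + [H⁺]/K2 + [H⁺]²/(K1K2)) = 1 / (1 + 10^+2.56 + 10^+1.11)
   = 1 / (1 + 363.08 + 12.882) = 1/376.96 = 0.002653

α₂ = 0.00265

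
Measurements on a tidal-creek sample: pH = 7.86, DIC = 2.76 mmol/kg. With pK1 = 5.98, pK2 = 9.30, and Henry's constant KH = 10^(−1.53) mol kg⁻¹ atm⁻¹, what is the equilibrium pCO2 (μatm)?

α₀ = 1 / (1 + K1/[H⁺] + K1K2/[H⁺]²) = 1 / (1 + 10^+1.88 + 10^+0.44)
   = 1 / (1 + 75.858 + 2.7542) = 1/79.612 = 0.01256
[CO2*] = α₀ × DIC = 0.01256 × 2.76 = 0.03467 mmol/kg
pCO2 = [CO2*]/KH = 3.467×10^-5 / 2.951×10^-2 = 1170 μatm

pCO2 = 1170 μatm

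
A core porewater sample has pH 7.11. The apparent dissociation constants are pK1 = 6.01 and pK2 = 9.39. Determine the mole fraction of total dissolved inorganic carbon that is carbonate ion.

α₂ = 1 / (1 + [H⁺]/K2 + [H⁺]²/(K1K2)) = 1 / (1 + 10^+2.28 + 10^+1.18)
   = 1 / (1 + 190.55 + 15.136) = 1/206.68 = 0.004838

α₂ = 0.00484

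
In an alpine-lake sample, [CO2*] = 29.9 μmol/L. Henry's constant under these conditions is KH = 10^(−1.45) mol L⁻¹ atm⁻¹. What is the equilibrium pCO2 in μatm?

pCO2 = 843 μatm

KH = 10^(−1.45) = 3.548×10^-2 mol L⁻¹ atm⁻¹
pCO2 = [CO2*]/KH = 29.9×10^-6 / 3.548×10^-2 = 8.43×10^-4 atm = 843 μatm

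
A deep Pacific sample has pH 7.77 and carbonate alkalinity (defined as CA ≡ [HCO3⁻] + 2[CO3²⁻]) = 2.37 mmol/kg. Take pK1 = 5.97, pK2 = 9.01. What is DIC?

DIC = 2.28 mmol/kg

CA = [HCO3⁻] + 2[CO3²⁻] = (α₁ + 2α₂)·DIC
At pH 7.77: [H⁺]/K1 = 10^-1.80 = 0.015849, K2/[H⁺] = 10^-1.24 = 0.057544
α₁ = 1/(1 + 0.015849 + 0.057544) = 1/1.0734 = 0.9316; α₂ = α₁·K2/[H⁺] = 0.05361
α₁ + 2α₂ = 1.0388
DIC = CA / (α₁ + 2α₂) = 2.37 / 1.0388 = 2.28 mmol/kg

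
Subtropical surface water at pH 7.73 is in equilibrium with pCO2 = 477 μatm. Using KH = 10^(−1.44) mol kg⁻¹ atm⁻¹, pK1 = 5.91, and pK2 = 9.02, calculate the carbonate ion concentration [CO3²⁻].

[CO2*] = KH · pCO2 = 10^(−1.44) × 477×10^-6 = 1.732×10^-5 mol/kg
α₀ = 1/(1 + K1/[H⁺] + K1K2/[H⁺]²) = 1/(1 + 10^+1.82 + 10^+0.53) = 0.01419
DIC = [CO2*]/α₀ = 1.732×10^-5 / 0.01419 = 1.220 mmol/kg
[CO3²⁻] = α₂·DIC; α₂ = 0.04809, so [CO3²⁻] = 0.04809 × 1.220 = 0.0587 mmol/kg

[CO3²⁻] = 0.0587 mmol/kg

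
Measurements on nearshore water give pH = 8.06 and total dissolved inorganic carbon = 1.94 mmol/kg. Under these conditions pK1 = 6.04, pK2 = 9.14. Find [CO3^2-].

α₂ = 1 / (1 + [H⁺]/K2 + [H⁺]²/(K1K2)) = 1 / (1 + 10^+1.08 + 10^-0.94)
   = 1 / (1 + 12.023 + 0.11482) = 1/13.137 = 0.07612
[CO3²⁻] = α₂ × DIC = 0.07612 × 1.94 = 0.148 mmol/kg

[CO3²⁻] = 0.148 mmol/kg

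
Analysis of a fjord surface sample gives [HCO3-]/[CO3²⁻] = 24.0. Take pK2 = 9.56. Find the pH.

pH = 8.18

From K2 = [H⁺][CO3²⁻]/[HCO3-]:  pH = pK2 − log₁₀([HCO3-]/[CO3²⁻])
log₁₀(24.0) = +1.380
pH = 9.56 − (+1.380) = 8.18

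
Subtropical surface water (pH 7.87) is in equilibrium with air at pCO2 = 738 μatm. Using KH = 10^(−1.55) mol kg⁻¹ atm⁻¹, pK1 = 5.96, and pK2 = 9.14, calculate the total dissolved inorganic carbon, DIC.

[CO2*] = KH · pCO2 = 10^(−1.55) × 738×10^-6 = 2.080×10^-5 mol/kg
α₀ = 1/(1 + K1/[H⁺] + K1K2/[H⁺]²) = 1/(1 + 10^+1.91 + 10^+0.64) = 0.01154
DIC = [CO2*]/α₀ = 2.080×10^-5 / 0.01154 = 1.80 mmol/kg

DIC = 1.80 mmol/kg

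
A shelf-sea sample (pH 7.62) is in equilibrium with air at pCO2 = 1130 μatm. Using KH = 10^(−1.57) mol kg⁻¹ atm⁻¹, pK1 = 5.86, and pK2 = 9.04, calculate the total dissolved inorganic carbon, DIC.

DIC = 1.85 mmol/kg

[CO2*] = KH · pCO2 = 10^(−1.57) × 1130×10^-6 = 3.041×10^-5 mol/kg
α₀ = 1/(1 + K1/[H⁺] + K1K2/[H⁺]²) = 1/(1 + 10^+1.76 + 10^+0.34) = 0.01647
DIC = [CO2*]/α₀ = 3.041×10^-5 / 0.01647 = 1.85 mmol/kg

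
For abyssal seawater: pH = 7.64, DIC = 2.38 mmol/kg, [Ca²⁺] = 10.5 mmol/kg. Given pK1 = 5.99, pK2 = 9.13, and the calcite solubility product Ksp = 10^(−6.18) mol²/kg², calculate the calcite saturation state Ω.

Ω = 1.16

α₂ = 1 / (1 + [H⁺]/K2 + [H⁺]²/(K1K2)) = 1 / (1 + 10^+1.49 + 10^-0.16)
   = 1 / (1 + 30.903 + 0.69183) = 1/32.595 = 0.03068
[CO3²⁻] = α₂ × DIC = 0.03068 × 2.38 = 0.07302 mmol/kg
Ksp = 10^(−6.18) = 6.607×10^-7
Ω = [Ca²⁺][CO3²⁻]/Ksp = (10.5×10^-3)(7.302×10^-5) / 6.607×10^-7 = 1.16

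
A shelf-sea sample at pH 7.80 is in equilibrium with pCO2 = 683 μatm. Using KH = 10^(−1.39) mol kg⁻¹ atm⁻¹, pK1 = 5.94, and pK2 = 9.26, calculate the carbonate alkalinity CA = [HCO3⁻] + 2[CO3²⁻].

CA = 2.16 mmol/kg

[CO2*] = KH · pCO2 = 10^(−1.39) × 683×10^-6 = 2.782×10^-5 mol/kg
α₀ = 1/(1 + K1/[H⁺] + K1K2/[H⁺]²) = 1/(1 + 10^+1.86 + 10^+0.40) = 0.01317
DIC = [CO2*]/α₀ = 2.782×10^-5 / 0.01317 = 2.113 mmol/kg
CA = (α₁ + 2α₂)·DIC = (0.9538 + 2×0.03307) × 2.113 = 2.16 mmol/kg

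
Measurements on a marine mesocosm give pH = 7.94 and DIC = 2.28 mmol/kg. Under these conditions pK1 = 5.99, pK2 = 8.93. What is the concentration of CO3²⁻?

α₂ = 1 / (1 + [H⁺]/K2 + [H⁺]²/(K1K2)) = 1 / (1 + 10^+0.99 + 10^-0.96)
   = 1 / (1 + 9.7724 + 0.10965) = 1/10.882 = 0.09189
[CO3²⁻] = α₂ × DIC = 0.09189 × 2.28 = 0.210 mmol/kg

[CO3²⁻] = 0.210 mmol/kg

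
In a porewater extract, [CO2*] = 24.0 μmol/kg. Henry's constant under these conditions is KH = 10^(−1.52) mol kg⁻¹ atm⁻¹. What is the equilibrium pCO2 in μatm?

pCO2 = 795 μatm

KH = 10^(−1.52) = 3.020×10^-2 mol kg⁻¹ atm⁻¹
pCO2 = [CO2*]/KH = 24.0×10^-6 / 3.020×10^-2 = 7.95×10^-4 atm = 795 μatm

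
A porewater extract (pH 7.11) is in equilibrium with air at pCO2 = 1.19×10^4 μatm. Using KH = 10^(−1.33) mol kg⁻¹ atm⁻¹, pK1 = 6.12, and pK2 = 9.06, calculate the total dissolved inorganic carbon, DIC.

DIC = 6.06 mmol/kg

[CO2*] = KH · pCO2 = 10^(−1.33) × 1.19×10^4×10^-6 = 5.566×10^-4 mol/kg
α₀ = 1/(1 + K1/[H⁺] + K1K2/[H⁺]²) = 1/(1 + 10^+0.99 + 10^-0.96) = 0.09189
DIC = [CO2*]/α₀ = 5.566×10^-4 / 0.09189 = 6.06 mmol/kg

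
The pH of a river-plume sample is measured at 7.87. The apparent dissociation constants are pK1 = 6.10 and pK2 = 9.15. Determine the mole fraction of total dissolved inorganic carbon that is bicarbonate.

α₁ = 1 / (1 + [H⁺]/K1 + K2/[H⁺]) = 1 / (1 + 10^-1.77 + 10^-1.28)
   = 1 / (1 + 0.016982 + 0.052481) = 1/1.0695 = 0.9350

α₁ = 0.935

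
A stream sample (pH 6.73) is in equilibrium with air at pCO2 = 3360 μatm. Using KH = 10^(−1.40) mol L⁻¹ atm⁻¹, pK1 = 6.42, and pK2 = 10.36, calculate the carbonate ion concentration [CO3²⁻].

[CO2*] = KH · pCO2 = 10^(−1.40) × 3360×10^-6 = 1.338×10^-4 mol/L
α₀ = 1/(1 + K1/[H⁺] + K1K2/[H⁺]²) = 1/(1 + 10^+0.31 + 10^-3.32) = 0.3287
DIC = [CO2*]/α₀ = 1.338×10^-4 / 0.3287 = 0.4069 mmol/L
[CO3²⁻] = α₂·DIC; α₂ = 0.0001573, so [CO3²⁻] = 0.0001573 × 0.4069 = 6.40×10^-5 mmol/L = 0.0640 μmol/L

[CO3²⁻] = 0.0640 μmol/L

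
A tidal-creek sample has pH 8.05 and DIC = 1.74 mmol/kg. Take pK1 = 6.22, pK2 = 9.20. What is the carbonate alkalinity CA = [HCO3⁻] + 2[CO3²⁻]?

CA = 1.83 mmol/kg

CA = [HCO3⁻] + 2[CO3²⁻] = (α₁ + 2α₂)·DIC
At pH 8.05: [H⁺]/K1 = 10^-1.83 = 0.014791, K2/[H⁺] = 10^-1.15 = 0.070795
α₁ = 1/(1 + 0.014791 + 0.070795) = 1/1.0856 = 0.9212; α₂ = α₁·K2/[H⁺] = 0.06521
α₁ + 2α₂ = 1.0516
CA = 1.0516 × 1.74 = 1.83 mmol/kg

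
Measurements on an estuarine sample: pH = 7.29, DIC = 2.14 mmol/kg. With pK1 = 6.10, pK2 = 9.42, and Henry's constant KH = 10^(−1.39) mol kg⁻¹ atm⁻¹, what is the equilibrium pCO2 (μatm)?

pCO2 = 3160 μatm

α₀ = 1 / (1 + K1/[H⁺] + K1K2/[H⁺]²) = 1 / (1 + 10^+1.19 + 10^-0.94)
   = 1 / (1 + 15.488 + 0.11482) = 1/16.603 = 0.06023
[CO2*] = α₀ × DIC = 0.06023 × 2.14 = 0.1289 mmol/kg
pCO2 = [CO2*]/KH = 1.289×10^-4 / 4.074×10^-2 = 3160 μatm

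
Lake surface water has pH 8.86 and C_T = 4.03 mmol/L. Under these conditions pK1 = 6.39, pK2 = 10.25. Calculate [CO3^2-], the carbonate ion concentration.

[CO3²⁻] = 0.157 mmol/L

α₂ = 1 / (1 + [H⁺]/K2 + [H⁺]²/(K1K2)) = 1 / (1 + 10^+1.39 + 10^-1.08)
   = 1 / (1 + 24.547 + 0.083176) = 1/25.630 = 0.03902
[CO3²⁻] = α₂ × DIC = 0.03902 × 4.03 = 0.157 mmol/L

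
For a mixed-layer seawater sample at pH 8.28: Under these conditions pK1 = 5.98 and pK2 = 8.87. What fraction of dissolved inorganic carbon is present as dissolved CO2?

α₀ = 0.00397

α₀ = 1 / (1 + K1/[H⁺] + K1K2/[H⁺]²) = 1 / (1 + 10^+2.30 + 10^+1.71)
   = 1 / (1 + 199.53 + 51.286) = 1/251.81 = 0.003971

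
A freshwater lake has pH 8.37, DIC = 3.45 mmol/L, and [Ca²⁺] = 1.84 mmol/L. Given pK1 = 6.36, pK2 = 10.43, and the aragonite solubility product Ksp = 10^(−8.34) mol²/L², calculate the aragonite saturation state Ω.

Ω = 11.9

α₂ = 1 / (1 + [H⁺]/K2 + [H⁺]²/(K1K2)) = 1 / (1 + 10^+2.06 + 10^+0.05)
   = 1 / (1 + 114.82 + 1.1220) = 1/116.94 = 0.008552
[CO3²⁻] = α₂ × DIC = 0.008552 × 3.45 = 0.02950 mmol/L
Ksp = 10^(−8.34) = 4.571×10^-9
Ω = [Ca²⁺][CO3²⁻]/Ksp = (1.84×10^-3)(2.950×10^-5) / 4.571×10^-9 = 11.9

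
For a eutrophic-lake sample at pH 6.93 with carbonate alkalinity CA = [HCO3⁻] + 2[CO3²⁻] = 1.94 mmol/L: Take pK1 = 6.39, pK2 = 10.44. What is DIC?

DIC = 2.50 mmol/L

CA = [HCO3⁻] + 2[CO3²⁻] = (α₁ + 2α₂)·DIC
At pH 6.93: [H⁺]/K1 = 10^-0.54 = 0.28840, K2/[H⁺] = 10^-3.51 = 0.00030903
α₁ = 1/(1 + 0.28840 + 0.00030903) = 1/1.2887 = 0.7760; α₂ = α₁·K2/[H⁺] = 0.0002398
α₁ + 2α₂ = 0.7764
DIC = CA / (α₁ + 2α₂) = 1.94 / 0.7764 = 2.50 mmol/L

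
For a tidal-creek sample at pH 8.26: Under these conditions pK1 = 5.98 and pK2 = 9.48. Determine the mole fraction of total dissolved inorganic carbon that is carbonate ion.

α₂ = 1 / (1 + [H⁺]/K2 + [H⁺]²/(K1K2)) = 1 / (1 + 10^+1.22 + 10^-1.06)
   = 1 / (1 + 16.596 + 0.087096) = 1/17.683 = 0.05655

α₂ = 0.0566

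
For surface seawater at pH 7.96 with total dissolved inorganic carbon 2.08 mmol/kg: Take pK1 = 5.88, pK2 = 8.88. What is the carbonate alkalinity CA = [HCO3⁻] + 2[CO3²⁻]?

CA = [HCO3⁻] + 2[CO3²⁻] = (α₁ + 2α₂)·DIC
At pH 7.96: [H⁺]/K1 = 10^-2.08 = 0.0083176, K2/[H⁺] = 10^-0.92 = 0.12023
α₁ = 1/(1 + 0.0083176 + 0.12023) = 1/1.1285 = 0.8861; α₂ = α₁·K2/[H⁺] = 0.1065
α₁ + 2α₂ = 1.0992
CA = 1.0992 × 2.08 = 2.29 mmol/kg

CA = 2.29 mmol/kg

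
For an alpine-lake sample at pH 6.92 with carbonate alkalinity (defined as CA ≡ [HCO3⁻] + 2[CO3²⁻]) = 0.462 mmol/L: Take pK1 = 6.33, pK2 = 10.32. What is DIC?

CA = [HCO3⁻] + 2[CO3²⁻] = (α₁ + 2α₂)·DIC
At pH 6.92: [H⁺]/K1 = 10^-0.59 = 0.25704, K2/[H⁺] = 10^-3.40 = 0.00039811
α₁ = 1/(1 + 0.25704 + 0.00039811) = 1/1.2574 = 0.7953; α₂ = α₁·K2/[H⁺] = 0.0003166
α₁ + 2α₂ = 0.7959
DIC = CA / (α₁ + 2α₂) = 0.462 / 0.7959 = 0.580 mmol/L

DIC = 0.580 mmol/L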